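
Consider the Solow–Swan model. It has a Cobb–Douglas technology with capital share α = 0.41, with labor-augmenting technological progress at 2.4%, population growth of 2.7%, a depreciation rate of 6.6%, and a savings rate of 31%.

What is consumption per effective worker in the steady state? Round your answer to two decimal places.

At the steady state, Δk = 0, so s·k^α = (n + g + δ)·k.
Rearranging, k^(1−α) = s / (n + g + δ).
k^0.59 = 0.31 / (0.027 + 0.024 + 0.066) = 0.31 / 0.117 = 2.6496
k* = 2.6496^(1/0.59) ≈ 5.2150
y* = (k*)^α = 5.2150^0.41 ≈ 1.9682
c* = (1 − s)·y* = (1 − 0.31) × 1.9682 ≈ 1.3581

c* ≈ 1.36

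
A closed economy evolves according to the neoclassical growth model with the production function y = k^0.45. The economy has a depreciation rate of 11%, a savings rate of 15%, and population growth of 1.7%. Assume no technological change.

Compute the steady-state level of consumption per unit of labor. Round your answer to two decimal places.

c* ≈ 0.97

At the steady state, Δk = 0, so s·k^α = (n + δ)·k.
Dividing both sides by k: k^(1−α) = s / (n + δ).
k^0.55 = 0.15 / (0.017 + 0.110) = 0.15 / 0.127 = 1.1811
k* = 1.1811^(1/0.55) ≈ 1.3534
y* = (k*)^α = 1.3534^0.45 ≈ 1.1459
c* = (1 − s)·y* = (1 − 0.15) × 1.1459 ≈ 0.9740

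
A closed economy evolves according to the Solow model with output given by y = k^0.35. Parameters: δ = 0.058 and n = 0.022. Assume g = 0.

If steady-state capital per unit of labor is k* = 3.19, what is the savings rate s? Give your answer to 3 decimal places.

In steady state, investment equals break-even investment: s·k^α = (n + δ)·k.
So s / (n + δ) = (k*)^(1−α) = 3.19^0.65 = 2.1255.
Therefore s = 2.1255 × (n + δ) = 2.1255 × 0.080 = 0.1700.

s ≈ 0.170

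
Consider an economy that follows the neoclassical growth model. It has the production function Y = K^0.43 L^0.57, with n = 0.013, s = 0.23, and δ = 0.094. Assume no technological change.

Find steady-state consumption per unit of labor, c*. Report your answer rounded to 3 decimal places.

c* ≈ 1.372

At the steady state, Δk = 0, so s·k^α = (n + δ)·k.
Dividing both sides by k: k^(1−α) = s / (n + δ).
k^0.57 = 0.23 / (0.013 + 0.094) = 0.23 / 0.107 = 2.1495
k* = 2.1495^(1/0.57) ≈ 3.8287
y* = (k*)^α = 3.8287^0.43 ≈ 1.7812
c* = (1 − s)·y* = (1 − 0.23) × 1.7812 ≈ 1.3715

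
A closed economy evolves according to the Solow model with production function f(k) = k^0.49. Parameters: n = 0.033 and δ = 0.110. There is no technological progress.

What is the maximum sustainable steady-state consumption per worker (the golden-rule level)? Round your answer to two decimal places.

At the golden rule, f'(k) = n + δ, so α·k^(α−1) = n + δ and k_gold = (α/(n + δ))^(1/(1−α)).
k_gold = (0.49/0.143)^(1/0.51) = 3.4266^1.9608 ≈ 11.1882
c_gold = f(k_gold) − (n + δ)·k_gold = 3.2651 − 0.143×11.1882 ≈ 1.6652

c_gold ≈ 1.67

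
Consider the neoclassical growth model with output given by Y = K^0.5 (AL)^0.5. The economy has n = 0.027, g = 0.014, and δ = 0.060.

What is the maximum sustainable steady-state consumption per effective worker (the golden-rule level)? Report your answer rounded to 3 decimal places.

c_gold ≈ 2.475

At the golden rule, f'(k) = n + g + δ, so α·k^(α−1) = n + g + δ and k_gold = (α/(n + g + δ))^(1/(1−α)).
k_gold = (0.5/0.101)^(1/0.5) = 4.9505^2 ≈ 24.5075
c_gold = f(k_gold) − (n + g + δ)·k_gold = 4.9505 − 0.101×24.5075 ≈ 2.4752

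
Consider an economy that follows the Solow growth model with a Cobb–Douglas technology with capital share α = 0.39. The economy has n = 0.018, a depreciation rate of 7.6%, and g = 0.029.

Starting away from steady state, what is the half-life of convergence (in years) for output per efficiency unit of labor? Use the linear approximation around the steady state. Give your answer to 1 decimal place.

Near the steady state the convergence rate is λ = (1 − α)(n + g + δ).
λ = (1 − 0.39) × 0.123 = 0.61 × 0.123 = 0.07503
Half-life = ln 2 / λ = 0.6931 / 0.07503 ≈ 9.24 years

about 9.2 years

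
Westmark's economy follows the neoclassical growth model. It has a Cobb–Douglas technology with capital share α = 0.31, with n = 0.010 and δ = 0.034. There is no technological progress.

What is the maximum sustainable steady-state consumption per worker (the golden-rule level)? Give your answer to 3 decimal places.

c_gold ≈ 1.659

At the golden rule, f'(k) = n + δ, so α·k^(α−1) = n + δ and k_gold = (α/(n + δ))^(1/(1−α)).
k_gold = (0.31/0.044)^(1/0.69) = 7.0455^1.4493 ≈ 16.9386
c_gold = f(k_gold) − (n + δ)·k_gold = 2.4041 − 0.044×16.9386 ≈ 1.6588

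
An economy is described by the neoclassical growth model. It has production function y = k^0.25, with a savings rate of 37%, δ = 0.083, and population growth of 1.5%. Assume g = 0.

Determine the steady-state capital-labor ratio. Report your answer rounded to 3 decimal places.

Steady state requires s·f(k) = (n + δ)·k, i.e. s·k^α = (n + δ)·k.
Rearranging, k^(1−α) = s / (n + δ).
k^0.75 = 0.37 / (0.015 + 0.083) = 0.37 / 0.098 = 3.7755
k* = 3.7755^(1/0.75) ≈ 5.8789

k* = 5.879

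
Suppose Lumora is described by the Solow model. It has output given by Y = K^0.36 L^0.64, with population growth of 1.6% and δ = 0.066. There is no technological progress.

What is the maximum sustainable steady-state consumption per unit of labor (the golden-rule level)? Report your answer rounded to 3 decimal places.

c_gold ≈ 1.471

At the golden rule, f'(k) = n + δ, so α·k^(α−1) = n + δ and k_gold = (α/(n + δ))^(1/(1−α)).
k_gold = (0.36/0.082)^(1/0.64) = 4.3902^1.5625 ≈ 10.0898
c_gold = f(k_gold) − (n + δ)·k_gold = 2.2983 − 0.082×10.0898 ≈ 1.4709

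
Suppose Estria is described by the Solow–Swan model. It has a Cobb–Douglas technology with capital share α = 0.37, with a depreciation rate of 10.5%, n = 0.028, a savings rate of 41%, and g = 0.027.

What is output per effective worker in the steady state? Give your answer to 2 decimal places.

y* ≈ 1.74

Steady state requires s·f(k) = (n + g + δ)·k, i.e. s·k^α = (n + g + δ)·k.
Dividing both sides by k: k^(1−α) = s / (n + g + δ).
k^0.63 = 0.41 / (0.028 + 0.027 + 0.105) = 0.41 / 0.160 = 2.5625
k* = 2.5625^(1/0.63) ≈ 4.4532
y* = (k*)^α = 4.4532^0.37 ≈ 1.7378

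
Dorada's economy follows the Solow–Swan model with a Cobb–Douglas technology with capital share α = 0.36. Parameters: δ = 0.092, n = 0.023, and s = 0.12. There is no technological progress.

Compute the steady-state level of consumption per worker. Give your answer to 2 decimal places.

In steady state, investment equals break-even investment: s·k^α = (n + δ)·k.
Dividing both sides by k: k^(1−α) = s / (n + δ).
k^0.64 = 0.12 / (0.023 + 0.092) = 0.12 / 0.115 = 1.0435
k* = 1.0435^(1/0.64) ≈ 1.0688
y* = (k*)^α = 1.0688^0.36 ≈ 1.0242
c* = (1 − s)·y* = (1 − 0.12) × 1.0242 ≈ 0.9013

c* ≈ 0.90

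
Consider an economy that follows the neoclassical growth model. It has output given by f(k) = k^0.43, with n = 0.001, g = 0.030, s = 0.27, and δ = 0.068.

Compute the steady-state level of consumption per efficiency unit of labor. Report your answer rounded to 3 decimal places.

Steady state requires s·f(k) = (n + g + δ)·k, i.e. s·k^α = (n + g + δ)·k.
Dividing both sides by k: k^(1−α) = s / (n + g + δ).
k^0.57 = 0.27 / (0.001 + 0.030 + 0.068) = 0.27 / 0.099 = 2.7273
k* = 2.7273^(1/0.57) ≈ 5.8136
y* = (k*)^α = 5.8136^0.43 ≈ 2.1316
c* = (1 − s)·y* = (1 − 0.27) × 2.1316 ≈ 1.5561

c* = 1.556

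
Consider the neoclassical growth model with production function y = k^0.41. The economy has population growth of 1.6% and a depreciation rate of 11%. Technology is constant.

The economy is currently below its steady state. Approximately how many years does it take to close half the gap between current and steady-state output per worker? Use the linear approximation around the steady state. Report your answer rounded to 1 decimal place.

Near the steady state the convergence rate is λ = (1 − α)(n + δ).
λ = (1 − 0.41) × 0.126 = 0.59 × 0.126 = 0.07434
Half-life = ln 2 / λ = 0.6931 / 0.07434 ≈ 9.32 years

half-life ≈ 9.3 years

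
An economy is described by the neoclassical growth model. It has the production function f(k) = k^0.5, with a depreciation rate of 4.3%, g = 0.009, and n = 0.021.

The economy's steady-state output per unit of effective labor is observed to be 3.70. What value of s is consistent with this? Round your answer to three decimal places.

At the steady state, Δk = 0, so s·k^α = (n + g + δ)·k.
Since y* = [s/(n + g + δ)]^(α/(1−α)), we have s/(n + g + δ) = (y*)^((1−α)/α) = 3.70^1 = 3.7000.
Therefore s = 3.7000 × (n + g + δ) = 3.7000 × 0.073 = 0.2701.

s ≈ 0.270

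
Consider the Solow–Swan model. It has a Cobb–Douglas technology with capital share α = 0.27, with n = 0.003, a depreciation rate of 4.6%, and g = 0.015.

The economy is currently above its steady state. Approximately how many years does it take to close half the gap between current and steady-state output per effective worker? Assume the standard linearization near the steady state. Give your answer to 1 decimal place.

about 14.8 years

Near the steady state the convergence rate is λ = (1 − α)(n + g + δ).
λ = (1 − 0.27) × 0.064 = 0.73 × 0.064 = 0.04672
Half-life = ln 2 / λ = 0.6931 / 0.04672 ≈ 14.84 years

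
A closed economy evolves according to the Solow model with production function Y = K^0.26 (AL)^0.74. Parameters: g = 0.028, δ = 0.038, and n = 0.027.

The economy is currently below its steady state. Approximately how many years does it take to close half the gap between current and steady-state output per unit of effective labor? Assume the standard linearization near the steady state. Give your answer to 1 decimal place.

Near the steady state the convergence rate is λ = (1 − α)(n + g + δ).
λ = (1 − 0.26) × 0.093 = 0.74 × 0.093 = 0.06882
Half-life = ln 2 / λ = 0.6931 / 0.06882 ≈ 10.07 years

t_½ ≈ 10.1 years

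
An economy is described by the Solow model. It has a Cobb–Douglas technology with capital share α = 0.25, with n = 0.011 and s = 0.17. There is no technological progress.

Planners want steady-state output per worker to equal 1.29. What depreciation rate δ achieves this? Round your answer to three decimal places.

δ ≈ 0.068

In steady state, investment equals break-even investment: s·k^α = (n + δ)·k.
Since y* = [s/(n + δ)]^(α/(1−α)), we have s/(n + δ) = (y*)^((1−α)/α) = 1.29^3 = 2.1467.
Therefore n + δ = s / 2.1467 = 0.17 / 2.1467 = 0.0792, so δ = 0.0792 − 0.011 = 0.0682.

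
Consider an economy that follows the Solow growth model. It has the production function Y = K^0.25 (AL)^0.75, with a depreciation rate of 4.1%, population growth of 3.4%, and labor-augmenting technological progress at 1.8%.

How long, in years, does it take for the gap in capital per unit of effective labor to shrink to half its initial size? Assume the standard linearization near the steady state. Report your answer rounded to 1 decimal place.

Near the steady state the convergence rate is λ = (1 − α)(n + g + δ).
λ = (1 − 0.25) × 0.093 = 0.75 × 0.093 = 0.06975
Half-life = ln 2 / λ = 0.6931 / 0.06975 ≈ 9.94 years

half-life ≈ 9.9 years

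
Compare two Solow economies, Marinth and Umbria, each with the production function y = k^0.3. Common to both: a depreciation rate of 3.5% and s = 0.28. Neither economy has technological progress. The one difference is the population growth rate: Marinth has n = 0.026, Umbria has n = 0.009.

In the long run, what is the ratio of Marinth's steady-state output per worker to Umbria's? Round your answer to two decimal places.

Steady-state y* = [s/(n + δ)]^(α/(1−α)), so the ratio is [ (s_M/(n + δ)_M) / (s_U/(n + δ)_U) ]^0.4286.
s_M/(n + δ)_M = 0.28/0.061 = 4.5902; s_U/(n + δ)_U = 0.28/0.044 = 6.3636.
Ratio = (4.5902/6.3636)^0.4286 = 0.7213^0.4286 ≈ 0.8693

ratio ≈ 0.87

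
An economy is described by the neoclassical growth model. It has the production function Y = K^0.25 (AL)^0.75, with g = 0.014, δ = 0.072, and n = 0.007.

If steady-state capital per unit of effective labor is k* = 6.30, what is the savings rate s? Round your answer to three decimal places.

s ≈ 0.370

Steady state requires s·f(k) = (n + g + δ)·k, i.e. s·k^α = (n + g + δ)·k.
So s / (n + g + δ) = (k*)^(1−α) = 6.30^0.75 = 3.9765.
Therefore s = 3.9765 × (n + g + δ) = 3.9765 × 0.093 = 0.3698.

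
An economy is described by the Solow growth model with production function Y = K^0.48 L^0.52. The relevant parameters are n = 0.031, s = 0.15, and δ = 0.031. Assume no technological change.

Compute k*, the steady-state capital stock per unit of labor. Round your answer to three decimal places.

At the steady state, Δk = 0, so s·k^α = (n + δ)·k.
Rearranging, k^(1−α) = s / (n + δ).
k^0.52 = 0.15 / (0.031 + 0.031) = 0.15 / 0.062 = 2.4194
k* = 2.4194^(1/0.52) ≈ 5.4689

k* ≈ 5.469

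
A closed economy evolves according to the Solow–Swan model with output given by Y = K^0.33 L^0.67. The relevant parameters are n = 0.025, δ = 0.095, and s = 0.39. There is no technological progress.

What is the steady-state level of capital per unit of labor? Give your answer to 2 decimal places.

In steady state, investment equals break-even investment: s·k^α = (n + δ)·k.
Dividing both sides by k: k^(1−α) = s / (n + δ).
k^0.67 = 0.39 / (0.025 + 0.095) = 0.39 / 0.120 = 3.2500
k* = 3.2500^(1/0.67) ≈ 5.8077

k* ≈ 5.81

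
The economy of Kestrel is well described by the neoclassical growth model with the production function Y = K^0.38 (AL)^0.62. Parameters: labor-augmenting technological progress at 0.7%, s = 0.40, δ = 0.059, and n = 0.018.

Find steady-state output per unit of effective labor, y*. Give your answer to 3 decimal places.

At the steady state, Δk = 0, so s·k^α = (n + g + δ)·k.
Rearranging, k^(1−α) = s / (n + g + δ).
k^0.62 = 0.40 / (0.018 + 0.007 + 0.059) = 0.40 / 0.084 = 4.7619
k* = 4.7619^(1/0.62) ≈ 12.3935
y* = (k*)^α = 12.3935^0.38 ≈ 2.6026

y* = 2.603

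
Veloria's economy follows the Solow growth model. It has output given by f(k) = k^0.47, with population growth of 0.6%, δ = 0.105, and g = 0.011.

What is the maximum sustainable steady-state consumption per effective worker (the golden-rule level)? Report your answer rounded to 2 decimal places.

At the golden rule, f'(k) = n + g + δ, so α·k^(α−1) = n + g + δ and k_gold = (α/(n + g + δ))^(1/(1−α)).
k_gold = (0.47/0.122)^(1/0.53) = 3.8525^1.8868 ≈ 12.7403
c_gold = f(k_gold) − (n + g + δ)·k_gold = 3.3070 − 0.122×12.7403 ≈ 1.7527

c_gold ≈ 1.75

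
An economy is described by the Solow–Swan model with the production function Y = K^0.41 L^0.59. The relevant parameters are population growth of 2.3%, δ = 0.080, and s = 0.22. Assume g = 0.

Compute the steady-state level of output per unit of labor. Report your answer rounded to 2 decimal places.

In steady state, investment equals break-even investment: s·k^α = (n + δ)·k.
Rearranging, k^(1−α) = s / (n + δ).
k^0.59 = 0.22 / (0.023 + 0.080) = 0.22 / 0.103 = 2.1359
k* = 2.1359^(1/0.59) ≈ 3.6192
y* = (k*)^α = 3.6192^0.41 ≈ 1.6945

y* = 1.69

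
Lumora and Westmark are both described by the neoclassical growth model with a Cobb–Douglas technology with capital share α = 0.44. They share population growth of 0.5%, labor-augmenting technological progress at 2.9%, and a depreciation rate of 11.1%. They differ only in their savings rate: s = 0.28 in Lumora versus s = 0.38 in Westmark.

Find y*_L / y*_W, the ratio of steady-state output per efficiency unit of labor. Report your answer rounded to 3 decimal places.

Steady-state y* = [s/(n + g + δ)]^(α/(1−α)), so the ratio is [ (s_L/(n + g + δ)_L) / (s_W/(n + g + δ)_W) ]^0.7857.
s_L/(n + g + δ)_L = 0.28/0.145 = 1.9310; s_W/(n + g + δ)_W = 0.38/0.145 = 2.6207.
Ratio = (1.9310/2.6207)^0.7857 = 0.7368^0.7857 ≈ 0.7866

ratio ≈ 0.787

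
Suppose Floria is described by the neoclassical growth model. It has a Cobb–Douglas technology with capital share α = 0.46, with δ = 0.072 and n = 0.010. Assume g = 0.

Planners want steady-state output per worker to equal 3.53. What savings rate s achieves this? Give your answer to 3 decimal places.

In steady state, investment equals break-even investment: s·k^α = (n + δ)·k.
Since y* = [s/(n + δ)]^(α/(1−α)), we have s/(n + δ) = (y*)^((1−α)/α) = 3.53^1.1739 = 4.3957.
Therefore s = 4.3957 × (n + δ) = 4.3957 × 0.082 = 0.3604.

s ≈ 0.360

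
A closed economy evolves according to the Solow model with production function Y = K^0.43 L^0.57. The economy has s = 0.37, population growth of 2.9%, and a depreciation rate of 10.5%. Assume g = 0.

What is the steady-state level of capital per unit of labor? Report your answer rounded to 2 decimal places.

At the steady state, Δk = 0, so s·k^α = (n + δ)·k.
Dividing both sides by k: k^(1−α) = s / (n + δ).
k^0.57 = 0.37 / (0.029 + 0.105) = 0.37 / 0.134 = 2.7612
k* = 2.7612^(1/0.57) ≈ 5.9410

k* = 5.94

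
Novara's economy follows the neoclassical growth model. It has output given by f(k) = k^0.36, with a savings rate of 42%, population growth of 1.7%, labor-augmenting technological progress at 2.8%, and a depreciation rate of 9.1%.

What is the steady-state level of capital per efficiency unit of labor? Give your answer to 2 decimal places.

k* = 5.82

At the steady state, Δk = 0, so s·k^α = (n + g + δ)·k.
Dividing both sides by k: k^(1−α) = s / (n + g + δ).
k^0.64 = 0.42 / (0.017 + 0.028 + 0.091) = 0.42 / 0.136 = 3.0882
k* = 3.0882^(1/0.64) ≈ 5.8232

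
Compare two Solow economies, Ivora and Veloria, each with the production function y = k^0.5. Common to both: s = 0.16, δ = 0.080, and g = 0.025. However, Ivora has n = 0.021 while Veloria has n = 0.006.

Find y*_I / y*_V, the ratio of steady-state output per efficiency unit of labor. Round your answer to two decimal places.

Steady-state y* = [s/(n + g + δ)]^(α/(1−α)), so the ratio is [ (s_I/(n + g + δ)_I) / (s_V/(n + g + δ)_V) ]^1.
s_I/(n + g + δ)_I = 0.16/0.126 = 1.2698; s_V/(n + g + δ)_V = 0.16/0.111 = 1.4414.
Ratio = (1.2698/1.4414)^1 = 0.8809^1 ≈ 0.8809

y*_I / y*_V ≈ 0.88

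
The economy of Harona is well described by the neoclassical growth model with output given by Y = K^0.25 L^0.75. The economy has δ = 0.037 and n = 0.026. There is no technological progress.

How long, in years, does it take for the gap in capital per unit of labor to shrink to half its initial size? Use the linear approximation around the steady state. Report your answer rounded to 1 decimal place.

about 14.7 years

Near the steady state the convergence rate is λ = (1 − α)(n + δ).
λ = (1 − 0.25) × 0.063 = 0.75 × 0.063 = 0.04725
Half-life = ln 2 / λ = 0.6931 / 0.04725 ≈ 14.67 years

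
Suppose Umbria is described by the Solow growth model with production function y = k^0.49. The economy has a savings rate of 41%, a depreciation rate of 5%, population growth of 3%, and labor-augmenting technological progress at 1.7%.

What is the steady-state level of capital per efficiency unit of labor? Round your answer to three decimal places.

In steady state, investment equals break-even investment: s·k^α = (n + g + δ)·k.
Dividing both sides by k: k^(1−α) = s / (n + g + δ).
k^0.51 = 0.41 / (0.030 + 0.017 + 0.050) = 0.41 / 0.097 = 4.2268
k* = 4.2268^(1/0.51) ≈ 16.8839

k* ≈ 16.884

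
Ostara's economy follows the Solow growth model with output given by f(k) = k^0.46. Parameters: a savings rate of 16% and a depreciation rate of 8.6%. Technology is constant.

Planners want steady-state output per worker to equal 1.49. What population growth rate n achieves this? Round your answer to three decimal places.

In steady state, investment equals break-even investment: s·k^α = (n + δ)·k.
Since y* = [s/(n + δ)]^(α/(1−α)), we have s/(n + δ) = (y*)^((1−α)/α) = 1.49^1.1739 = 1.5970.
Therefore n + δ = s / 1.5970 = 0.16 / 1.5970 = 0.1002, so n = 0.1002 − 0.086 = 0.0142.

n ≈ 0.014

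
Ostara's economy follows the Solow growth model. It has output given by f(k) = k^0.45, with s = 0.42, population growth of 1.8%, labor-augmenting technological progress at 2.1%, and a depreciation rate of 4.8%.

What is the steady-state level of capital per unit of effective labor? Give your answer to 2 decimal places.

k* = 17.50

Steady state requires s·f(k) = (n + g + δ)·k, i.e. s·k^α = (n + g + δ)·k.
Dividing both sides by k: k^(1−α) = s / (n + g + δ).
k^0.55 = 0.42 / (0.018 + 0.021 + 0.048) = 0.42 / 0.087 = 4.8276
k* = 4.8276^(1/0.55) ≈ 17.5044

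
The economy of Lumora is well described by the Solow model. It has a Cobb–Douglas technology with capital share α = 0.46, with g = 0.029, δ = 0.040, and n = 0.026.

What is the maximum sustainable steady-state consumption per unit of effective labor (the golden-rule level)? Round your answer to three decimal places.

c_gold ≈ 2.070

At the golden rule, f'(k) = n + g + δ, so α·k^(α−1) = n + g + δ and k_gold = (α/(n + g + δ))^(1/(1−α)).
k_gold = (0.46/0.095)^(1/0.54) = 4.8421^1.8519 ≈ 18.5615
c_gold = f(k_gold) − (n + g + δ)·k_gold = 3.8332 − 0.095×18.5615 ≈ 2.0699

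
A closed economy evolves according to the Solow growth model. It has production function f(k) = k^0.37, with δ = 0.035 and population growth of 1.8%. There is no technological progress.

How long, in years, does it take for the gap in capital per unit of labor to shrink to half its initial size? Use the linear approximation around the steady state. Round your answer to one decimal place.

Near the steady state the convergence rate is λ = (1 − α)(n + δ).
λ = (1 − 0.37) × 0.053 = 0.63 × 0.053 = 0.03339
Half-life = ln 2 / λ = 0.6931 / 0.03339 ≈ 20.76 years

half-life ≈ 20.8 years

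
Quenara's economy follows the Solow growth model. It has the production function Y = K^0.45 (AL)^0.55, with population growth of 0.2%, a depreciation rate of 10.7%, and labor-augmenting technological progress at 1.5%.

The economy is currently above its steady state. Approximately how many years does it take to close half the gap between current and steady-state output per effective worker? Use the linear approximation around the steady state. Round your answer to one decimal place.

half-life ≈ 10.2 years

Near the steady state the convergence rate is λ = (1 − α)(n + g + δ).
λ = (1 − 0.45) × 0.124 = 0.55 × 0.124 = 0.0682
Half-life = ln 2 / λ = 0.6931 / 0.0682 ≈ 10.16 years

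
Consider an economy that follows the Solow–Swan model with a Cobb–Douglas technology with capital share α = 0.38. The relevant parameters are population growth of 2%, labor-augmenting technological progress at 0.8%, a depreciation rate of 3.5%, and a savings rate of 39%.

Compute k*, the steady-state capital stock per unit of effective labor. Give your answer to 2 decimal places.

At the steady state, Δk = 0, so s·k^α = (n + g + δ)·k.
Rearranging, k^(1−α) = s / (n + g + δ).
k^0.62 = 0.39 / (0.020 + 0.008 + 0.035) = 0.39 / 0.063 = 6.1905
k* = 6.1905^(1/0.62) ≈ 18.9224

k* = 18.92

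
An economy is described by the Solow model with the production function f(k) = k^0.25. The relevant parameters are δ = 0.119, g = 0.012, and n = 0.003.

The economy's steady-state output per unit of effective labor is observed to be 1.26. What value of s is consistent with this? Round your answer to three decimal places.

Steady state requires s·f(k) = (n + g + δ)·k, i.e. s·k^α = (n + g + δ)·k.
Since y* = [s/(n + g + δ)]^(α/(1−α)), we have s/(n + g + δ) = (y*)^((1−α)/α) = 1.26^3 = 2.0004.
Therefore s = 2.0004 × (n + g + δ) = 2.0004 × 0.134 = 0.2681.

s ≈ 0.268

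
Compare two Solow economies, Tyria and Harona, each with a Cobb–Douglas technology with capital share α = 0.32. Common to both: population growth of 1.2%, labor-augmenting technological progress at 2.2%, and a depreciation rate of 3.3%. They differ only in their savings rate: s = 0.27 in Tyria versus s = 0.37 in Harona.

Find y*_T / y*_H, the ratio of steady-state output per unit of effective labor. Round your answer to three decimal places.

Steady-state y* = [s/(n + g + δ)]^(α/(1−α)), so the ratio is [ (s_T/(n + g + δ)_T) / (s_H/(n + g + δ)_H) ]^0.4706.
s_T/(n + g + δ)_T = 0.27/0.067 = 4.0299; s_H/(n + g + δ)_H = 0.37/0.067 = 5.5224.
Ratio = (4.0299/5.5224)^0.4706 = 0.7297^0.4706 ≈ 0.8622

y*_T / y*_H ≈ 0.862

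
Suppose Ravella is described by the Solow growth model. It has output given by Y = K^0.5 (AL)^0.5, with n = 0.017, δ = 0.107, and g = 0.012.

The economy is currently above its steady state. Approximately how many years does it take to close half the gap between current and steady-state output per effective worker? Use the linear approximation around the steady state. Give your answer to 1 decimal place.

Near the steady state the convergence rate is λ = (1 − α)(n + g + δ).
λ = (1 − 0.5) × 0.136 = 0.5 × 0.136 = 0.0680
Half-life = ln 2 / λ = 0.6931 / 0.0680 ≈ 10.19 years

t_½ ≈ 10.2 years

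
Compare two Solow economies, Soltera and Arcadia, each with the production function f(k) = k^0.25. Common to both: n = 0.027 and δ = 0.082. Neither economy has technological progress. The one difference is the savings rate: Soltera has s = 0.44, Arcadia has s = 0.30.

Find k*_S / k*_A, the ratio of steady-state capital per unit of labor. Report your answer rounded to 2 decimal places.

ratio ≈ 1.67

Steady-state k* = [s/(n + δ)]^(1/(1−α)), so the ratio is [ (s_S/(n + δ)_S) / (s_A/(n + δ)_A) ]^1.3333.
s_S/(n + δ)_S = 0.44/0.109 = 4.0367; s_A/(n + δ)_A = 0.30/0.109 = 2.7523.
Ratio = (4.0367/2.7523)^1.3333 = 1.4667^1.3333 ≈ 1.6664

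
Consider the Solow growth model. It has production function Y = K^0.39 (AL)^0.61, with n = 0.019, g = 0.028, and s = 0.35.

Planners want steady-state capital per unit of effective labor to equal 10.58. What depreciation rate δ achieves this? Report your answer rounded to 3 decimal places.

δ ≈ 0.036

Steady state requires s·f(k) = (n + g + δ)·k, i.e. s·k^α = (n + g + δ)·k.
So s / (n + g + δ) = (k*)^(1−α) = 10.58^0.61 = 4.2163.
Therefore n + g + δ = s / 4.2163 = 0.35 / 4.2163 = 0.0830, so δ = 0.0830 − 0.047 = 0.0360.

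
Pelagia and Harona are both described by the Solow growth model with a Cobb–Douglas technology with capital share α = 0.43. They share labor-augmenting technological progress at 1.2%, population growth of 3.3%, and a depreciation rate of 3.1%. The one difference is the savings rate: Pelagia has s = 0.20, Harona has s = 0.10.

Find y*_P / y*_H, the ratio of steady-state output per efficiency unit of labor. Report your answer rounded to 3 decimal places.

Steady-state y* = [s/(n + g + δ)]^(α/(1−α)), so the ratio is [ (s_P/(n + g + δ)_P) / (s_H/(n + g + δ)_H) ]^0.7544.
s_P/(n + g + δ)_P = 0.20/0.076 = 2.6316; s_H/(n + g + δ)_H = 0.10/0.076 = 1.3158.
Ratio = (2.6316/1.3158)^0.7544 = 2.0000^0.7544 ≈ 1.6869

ratio ≈ 1.687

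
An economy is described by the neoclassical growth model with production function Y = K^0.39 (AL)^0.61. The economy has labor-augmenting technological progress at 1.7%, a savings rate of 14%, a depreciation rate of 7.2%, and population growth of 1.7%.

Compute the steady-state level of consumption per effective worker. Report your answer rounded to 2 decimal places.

At the steady state, Δk = 0, so s·k^α = (n + g + δ)·k.
Rearranging, k^(1−α) = s / (n + g + δ).
k^0.61 = 0.14 / (0.017 + 0.017 + 0.072) = 0.14 / 0.106 = 1.3208
k* = 1.3208^(1/0.61) ≈ 1.5780
y* = (k*)^α = 1.5780^0.39 ≈ 1.1947
c* = (1 − s)·y* = (1 − 0.14) × 1.1947 ≈ 1.0274

c* ≈ 1.03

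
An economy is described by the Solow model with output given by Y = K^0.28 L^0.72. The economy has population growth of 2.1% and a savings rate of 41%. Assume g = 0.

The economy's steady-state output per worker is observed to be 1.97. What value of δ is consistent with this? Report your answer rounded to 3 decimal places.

δ ≈ 0.051

In steady state, investment equals break-even investment: s·k^α = (n + δ)·k.
Since y* = [s/(n + δ)]^(α/(1−α)), we have s/(n + δ) = (y*)^((1−α)/α) = 1.97^2.5714 = 5.7173.
Therefore n + δ = s / 5.7173 = 0.41 / 5.7173 = 0.0717, so δ = 0.0717 − 0.021 = 0.0507.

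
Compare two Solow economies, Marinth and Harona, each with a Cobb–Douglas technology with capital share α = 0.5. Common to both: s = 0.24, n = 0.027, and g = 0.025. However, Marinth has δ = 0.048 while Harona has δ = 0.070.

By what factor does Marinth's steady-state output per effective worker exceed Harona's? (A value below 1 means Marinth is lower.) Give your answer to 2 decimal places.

Steady-state y* = [s/(n + g + δ)]^(α/(1−α)), so the ratio is [ (s_M/(n + g + δ)_M) / (s_H/(n + g + δ)_H) ]^1.
s_M/(n + g + δ)_M = 0.24/0.100 = 2.4000; s_H/(n + g + δ)_H = 0.24/0.122 = 1.9672.
Ratio = (2.4000/1.9672)^1 = 1.2200^1 ≈ 1.2200

y*_M / y*_H ≈ 1.22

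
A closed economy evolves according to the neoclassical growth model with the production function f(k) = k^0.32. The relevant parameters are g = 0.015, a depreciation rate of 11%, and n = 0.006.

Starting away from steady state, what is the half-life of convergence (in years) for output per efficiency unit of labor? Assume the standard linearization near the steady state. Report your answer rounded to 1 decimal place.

Near the steady state the convergence rate is λ = (1 − α)(n + g + δ).
λ = (1 − 0.32) × 0.131 = 0.68 × 0.131 = 0.08908
Half-life = ln 2 / λ = 0.6931 / 0.08908 ≈ 7.78 years

about 7.8 years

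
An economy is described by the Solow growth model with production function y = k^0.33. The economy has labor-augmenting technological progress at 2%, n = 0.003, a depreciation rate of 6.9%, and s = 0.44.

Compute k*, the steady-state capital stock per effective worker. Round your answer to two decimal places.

At the steady state, Δk = 0, so s·k^α = (n + g + δ)·k.
Rearranging, k^(1−α) = s / (n + g + δ).
k^0.67 = 0.44 / (0.003 + 0.020 + 0.069) = 0.44 / 0.092 = 4.7826
k* = 4.7826^(1/0.67) ≈ 10.3377

k* = 10.34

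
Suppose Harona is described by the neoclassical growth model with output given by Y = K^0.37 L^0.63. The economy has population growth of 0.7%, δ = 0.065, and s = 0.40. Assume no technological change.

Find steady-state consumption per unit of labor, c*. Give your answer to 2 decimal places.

Steady state requires s·f(k) = (n + δ)·k, i.e. s·k^α = (n + δ)·k.
Rearranging, k^(1−α) = s / (n + δ).
k^0.63 = 0.40 / (0.007 + 0.065) = 0.40 / 0.072 = 5.5556
k* = 5.5556^(1/0.63) ≈ 15.2094
y* = (k*)^α = 15.2094^0.37 ≈ 2.7377
c* = (1 − s)·y* = (1 − 0.40) × 2.7377 ≈ 1.6426

c* ≈ 1.64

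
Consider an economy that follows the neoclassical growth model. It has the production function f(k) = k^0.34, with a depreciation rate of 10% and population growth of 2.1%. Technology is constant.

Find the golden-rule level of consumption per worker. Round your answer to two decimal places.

At the golden rule, f'(k) = n + δ, so α·k^(α−1) = n + δ and k_gold = (α/(n + δ))^(1/(1−α)).
k_gold = (0.34/0.121)^(1/0.66) = 2.8099^1.5152 ≈ 4.7847
c_gold = f(k_gold) − (n + δ)·k_gold = 1.7027 − 0.121×4.7847 ≈ 1.1238

c_gold ≈ 1.12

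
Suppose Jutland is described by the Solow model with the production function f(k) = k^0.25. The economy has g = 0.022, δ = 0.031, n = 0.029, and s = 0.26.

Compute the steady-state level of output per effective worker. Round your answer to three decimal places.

Steady state requires s·f(k) = (n + g + δ)·k, i.e. s·k^α = (n + g + δ)·k.
Dividing both sides by k: k^(1−α) = s / (n + g + δ).
k^0.75 = 0.26 / (0.029 + 0.022 + 0.031) = 0.26 / 0.082 = 3.1707
k* = 3.1707^(1/0.75) ≈ 4.6581
y* = (k*)^α = 4.6581^0.25 ≈ 1.4691

y* ≈ 1.469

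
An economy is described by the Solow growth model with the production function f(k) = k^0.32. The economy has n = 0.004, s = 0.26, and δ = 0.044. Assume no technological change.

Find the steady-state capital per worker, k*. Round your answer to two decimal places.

In steady state, investment equals break-even investment: s·k^α = (n + δ)·k.
Rearranging, k^(1−α) = s / (n + δ).
k^0.68 = 0.26 / (0.004 + 0.044) = 0.26 / 0.048 = 5.4167
k* = 5.4167^(1/0.68) ≈ 11.9956

k* ≈ 12.00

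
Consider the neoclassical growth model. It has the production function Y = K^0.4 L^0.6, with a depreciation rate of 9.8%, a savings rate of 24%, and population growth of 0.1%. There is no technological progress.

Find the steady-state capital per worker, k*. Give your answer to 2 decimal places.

In steady state, investment equals break-even investment: s·k^α = (n + δ)·k.
Dividing both sides by k: k^(1−α) = s / (n + δ).
k^0.6 = 0.24 / (0.001 + 0.098) = 0.24 / 0.099 = 2.4242
k* = 2.4242^(1/0.6) ≈ 4.3747

k* ≈ 4.37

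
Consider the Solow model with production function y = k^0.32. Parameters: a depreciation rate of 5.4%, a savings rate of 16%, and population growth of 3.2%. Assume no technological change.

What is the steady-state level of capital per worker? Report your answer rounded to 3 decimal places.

k* ≈ 2.492

Steady state requires s·f(k) = (n + δ)·k, i.e. s·k^α = (n + δ)·k.
Rearranging, k^(1−α) = s / (n + δ).
k^0.68 = 0.16 / (0.032 + 0.054) = 0.16 / 0.086 = 1.8605
k* = 1.8605^(1/0.68) ≈ 2.4918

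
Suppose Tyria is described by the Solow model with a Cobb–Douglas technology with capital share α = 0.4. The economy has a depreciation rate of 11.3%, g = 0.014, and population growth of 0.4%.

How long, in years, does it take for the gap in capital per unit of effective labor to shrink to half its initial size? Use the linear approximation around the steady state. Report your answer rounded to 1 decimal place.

Near the steady state the convergence rate is λ = (1 − α)(n + g + δ).
λ = (1 − 0.4) × 0.131 = 0.6 × 0.131 = 0.0786
Half-life = ln 2 / λ = 0.6931 / 0.0786 ≈ 8.82 years

half-life ≈ 8.8 years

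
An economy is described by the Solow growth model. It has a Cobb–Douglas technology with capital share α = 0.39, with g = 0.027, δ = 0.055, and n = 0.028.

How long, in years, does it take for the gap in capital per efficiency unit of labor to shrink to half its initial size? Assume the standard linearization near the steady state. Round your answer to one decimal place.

about 10.3 years

Near the steady state the convergence rate is λ = (1 − α)(n + g + δ).
λ = (1 − 0.39) × 0.110 = 0.61 × 0.110 = 0.0671
Half-life = ln 2 / λ = 0.6931 / 0.0671 ≈ 10.33 years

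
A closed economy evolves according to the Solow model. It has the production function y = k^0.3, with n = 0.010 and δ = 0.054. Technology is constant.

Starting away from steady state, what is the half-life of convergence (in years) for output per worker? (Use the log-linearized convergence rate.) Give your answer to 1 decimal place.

t_½ ≈ 15.5 years

Near the steady state the convergence rate is λ = (1 − α)(n + δ).
λ = (1 − 0.3) × 0.064 = 0.7 × 0.064 = 0.0448
Half-life = ln 2 / λ = 0.6931 / 0.0448 ≈ 15.47 years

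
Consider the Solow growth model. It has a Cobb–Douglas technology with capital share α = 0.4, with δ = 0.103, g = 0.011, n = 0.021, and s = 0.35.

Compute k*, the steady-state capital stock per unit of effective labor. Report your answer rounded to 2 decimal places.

In steady state, investment equals break-even investment: s·k^α = (n + g + δ)·k.
Dividing both sides by k: k^(1−α) = s / (n + g + δ).
k^0.6 = 0.35 / (0.021 + 0.011 + 0.103) = 0.35 / 0.135 = 2.5926
k* = 2.5926^(1/0.6) ≈ 4.8928

k* = 4.89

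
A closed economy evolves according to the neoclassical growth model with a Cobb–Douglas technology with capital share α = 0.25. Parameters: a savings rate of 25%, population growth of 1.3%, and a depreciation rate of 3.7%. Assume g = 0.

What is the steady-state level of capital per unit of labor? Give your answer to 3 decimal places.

k* ≈ 8.550

At the steady state, Δk = 0, so s·k^α = (n + δ)·k.
Dividing both sides by k: k^(1−α) = s / (n + δ).
k^0.75 = 0.25 / (0.013 + 0.037) = 0.25 / 0.050 = 5.0000
k* = 5.0000^(1/0.75) ≈ 8.5499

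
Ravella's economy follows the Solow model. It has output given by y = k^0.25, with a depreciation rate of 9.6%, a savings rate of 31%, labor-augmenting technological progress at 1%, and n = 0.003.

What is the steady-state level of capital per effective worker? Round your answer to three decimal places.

k* = 4.029

In steady state, investment equals break-even investment: s·k^α = (n + g + δ)·k.
Rearranging, k^(1−α) = s / (n + g + δ).
k^0.75 = 0.31 / (0.003 + 0.010 + 0.096) = 0.31 / 0.109 = 2.8440
k* = 2.8440^(1/0.75) ≈ 4.0294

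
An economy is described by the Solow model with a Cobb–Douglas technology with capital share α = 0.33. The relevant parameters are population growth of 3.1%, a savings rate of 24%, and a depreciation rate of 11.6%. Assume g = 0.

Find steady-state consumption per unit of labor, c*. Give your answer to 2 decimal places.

c* = 0.97

In steady state, investment equals break-even investment: s·k^α = (n + δ)·k.
Dividing both sides by k: k^(1−α) = s / (n + δ).
k^0.67 = 0.24 / (0.031 + 0.116) = 0.24 / 0.147 = 1.6327
k* = 1.6327^(1/0.67) ≈ 2.0786
y* = (k*)^α = 2.0786^0.33 ≈ 1.2731
c* = (1 − s)·y* = (1 − 0.24) × 1.2731 ≈ 0.9676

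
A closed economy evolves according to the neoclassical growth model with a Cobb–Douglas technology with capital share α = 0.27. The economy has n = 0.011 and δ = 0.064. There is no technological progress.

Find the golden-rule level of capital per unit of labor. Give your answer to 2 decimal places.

The golden rule sets f'(k) = n + δ, i.e. α·k^(α−1) = n + δ.
So k^(1−α) = α / (n + δ) = 0.27 / 0.075 = 3.6000.
k_gold = 3.6000^(1/0.73) ≈ 5.7817

k_gold ≈ 5.78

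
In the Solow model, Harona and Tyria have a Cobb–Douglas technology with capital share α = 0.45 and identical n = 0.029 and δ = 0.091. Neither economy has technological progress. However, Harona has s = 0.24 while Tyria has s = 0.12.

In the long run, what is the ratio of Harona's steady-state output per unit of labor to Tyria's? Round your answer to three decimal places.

Steady-state y* = [s/(n + δ)]^(α/(1−α)), so the ratio is [ (s_H/(n + δ)_H) / (s_T/(n + δ)_T) ]^0.8182.
s_H/(n + δ)_H = 0.24/0.120 = 2.0000; s_T/(n + δ)_T = 0.12/0.120 = 1.0000.
Ratio = (2.0000/1.0000)^0.8182 = 2.0000^0.8182 ≈ 1.7632

ratio ≈ 1.763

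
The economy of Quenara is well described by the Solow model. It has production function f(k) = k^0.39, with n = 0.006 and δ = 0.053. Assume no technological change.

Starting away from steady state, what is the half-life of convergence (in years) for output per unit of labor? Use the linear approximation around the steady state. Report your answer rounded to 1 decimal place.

t_½ ≈ 19.3 years

Near the steady state the convergence rate is λ = (1 − α)(n + δ).
λ = (1 − 0.39) × 0.059 = 0.61 × 0.059 = 0.03599
Half-life = ln 2 / λ = 0.6931 / 0.03599 ≈ 19.26 years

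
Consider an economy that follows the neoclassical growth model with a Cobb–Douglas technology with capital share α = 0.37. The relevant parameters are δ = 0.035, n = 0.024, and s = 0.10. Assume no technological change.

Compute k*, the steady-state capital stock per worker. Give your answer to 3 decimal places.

Steady state requires s·f(k) = (n + δ)·k, i.e. s·k^α = (n + δ)·k.
Dividing both sides by k: k^(1−α) = s / (n + δ).
k^0.63 = 0.10 / (0.024 + 0.035) = 0.10 / 0.059 = 1.6949
k* = 1.6949^(1/0.63) ≈ 2.3106

k* ≈ 2.311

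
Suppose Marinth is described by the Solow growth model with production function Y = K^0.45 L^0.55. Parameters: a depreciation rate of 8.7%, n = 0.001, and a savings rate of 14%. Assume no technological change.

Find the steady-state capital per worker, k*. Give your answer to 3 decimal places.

k* ≈ 2.326

Steady state requires s·f(k) = (n + δ)·k, i.e. s·k^α = (n + δ)·k.
Dividing both sides by k: k^(1−α) = s / (n + δ).
k^0.55 = 0.14 / (0.001 + 0.087) = 0.14 / 0.088 = 1.5909
k* = 1.5909^(1/0.55) ≈ 2.3261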